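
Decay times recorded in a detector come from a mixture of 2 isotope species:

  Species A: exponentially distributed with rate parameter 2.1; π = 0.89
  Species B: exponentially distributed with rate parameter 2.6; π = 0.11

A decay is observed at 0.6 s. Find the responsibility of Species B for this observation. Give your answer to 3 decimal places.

P(component k | x) = w_k·f_k(x) / marginal(x), where marginal(x) = Σ_j w_j·f_j(x).
Exponential densities:
  p_A = 0.595673
  p_B = 0.546354
Weight by the priors:
  w_A·p_A = 0.89 × 0.595673 = 0.530149
  w_B·p_B = 0.11 × 0.546354 = 0.0600989
Marginal: 0.530149 + 0.0600989 = 0.590248
So the posterior for Species B is 0.0600989 / 0.590248 ≈ 0.102.

0.102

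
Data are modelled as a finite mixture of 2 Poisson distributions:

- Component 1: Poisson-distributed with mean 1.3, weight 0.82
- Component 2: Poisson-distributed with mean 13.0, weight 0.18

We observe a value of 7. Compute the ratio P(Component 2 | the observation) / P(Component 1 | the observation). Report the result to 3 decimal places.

18.206

Posterior odds = (w_i f_i(x)) / (w_j f_j(x)); the normalising sum cancels.
Evaluate each component's likelihood at the observed value:
  L_1 = 0.000339305
  L_2 = 0.0281413
0.00506544 / 0.00027823 ≈ 18.206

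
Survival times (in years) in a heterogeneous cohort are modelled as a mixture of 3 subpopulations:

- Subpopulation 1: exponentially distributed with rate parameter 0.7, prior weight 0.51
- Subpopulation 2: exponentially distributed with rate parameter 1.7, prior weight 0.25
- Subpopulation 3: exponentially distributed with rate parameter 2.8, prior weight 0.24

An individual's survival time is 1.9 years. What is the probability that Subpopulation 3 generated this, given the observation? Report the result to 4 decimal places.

Apply Bayes' rule: the posterior for each component is proportional to its prior times its likelihood at x.
Evaluate each component's likelihood at the observed value:
  p_1 = 0.7·e^(−0.7·1.9) = 0.7·e^(−1.3300) = 0.185134
  p_2 = 1.7·e^(−1.7·1.9) = 1.7·e^(−3.2300) = 0.0672477
  p_3 = 2.8·e^(−2.8·1.9) = 2.8·e^(−5.3200) = 0.0136997
Multiply by the mixture weights:
  P(Z=1)·p_1 = 0.51 × 0.185134 = 0.0944184
  P(Z=2)·p_2 = 0.25 × 0.0672477 = 0.0168119
  P(Z=3)·p_3 = 0.24 × 0.0136997 = 0.00328793
Sum: 0.0944184 + 0.0168119 + 0.00328793 = 0.114518
P(Subpopulation 3 | 1.9 years) ≈ 0.0287

0.0287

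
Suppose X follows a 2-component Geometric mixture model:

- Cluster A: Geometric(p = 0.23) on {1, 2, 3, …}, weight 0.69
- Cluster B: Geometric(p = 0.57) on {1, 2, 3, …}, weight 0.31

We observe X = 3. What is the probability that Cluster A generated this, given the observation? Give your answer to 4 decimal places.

The responsibility of component k is P(Z=k) f_k(x) divided by Σ_j P(Z=j) f_j(x).
Evaluate each component's likelihood at the observed value:
  p_A = 0.23·(1−0.23)^2 = 0.23·0.5929 = 0.136367
  p_B = 0.57·(1−0.57)^2 = 0.57·0.1849 = 0.105393
Multiply by the mixture weights:
  P(Z=A)·p_A = 0.69 × 0.136367 = 0.0940932
  P(Z=B)·p_B = 0.31 × 0.105393 = 0.0326718
Marginal: 0.0940932 + 0.0326718 = 0.126765
P(Cluster A | 3) = 0.0940932 / 0.126765 ≈ 0.7423

0.7423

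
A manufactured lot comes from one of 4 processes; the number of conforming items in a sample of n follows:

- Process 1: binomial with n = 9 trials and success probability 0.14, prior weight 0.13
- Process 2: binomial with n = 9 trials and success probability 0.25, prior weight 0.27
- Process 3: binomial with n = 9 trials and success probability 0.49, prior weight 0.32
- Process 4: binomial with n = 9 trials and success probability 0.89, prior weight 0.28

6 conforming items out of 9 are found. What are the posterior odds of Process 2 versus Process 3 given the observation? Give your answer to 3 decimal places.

0.047

Since P(k|x) ∝ w_k f_k(x), the posterior odds are w_i f_i(x) / (w_j f_j(x)).
Component likelihoods at x = 6 conforming items out of 9:
  p_1 = C(9,6)·0.14^6·0.86^3 = 84·7.52954e-06·0.636056 = 0.000402293
  p_2 = C(9,6)·0.25^6·0.75^3 = 84·0.000244141·0.421875 = 0.00865173
  p_3 = C(9,6)·0.49^6·0.51^3 = 84·0.0138413·0.132651 = 0.154229
  p_4 = C(9,6)·0.89^6·0.11^3 = 84·0.496981·0.001331 = 0.0555645
Posterior odds = (w_2·p_2) / (w_3·p_3) = (0.27·0.00865173) / (0.32·0.154229) = 0.00233597 / 0.0493533 ≈ 0.047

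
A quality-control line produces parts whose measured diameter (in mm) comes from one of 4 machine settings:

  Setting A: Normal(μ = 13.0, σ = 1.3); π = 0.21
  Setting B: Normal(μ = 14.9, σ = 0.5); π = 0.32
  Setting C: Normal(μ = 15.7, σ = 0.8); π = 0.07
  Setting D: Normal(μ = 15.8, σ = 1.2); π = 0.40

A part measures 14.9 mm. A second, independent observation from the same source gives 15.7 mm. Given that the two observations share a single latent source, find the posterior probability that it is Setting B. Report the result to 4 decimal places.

0.5595

P(component k | x) = π_k·f_k(x) / marginal(x), where marginal(x) = Σ_j π_j·f_j(x).
Since both observations come from the same component, the likelihood for component k is f_k(x₁)·f_k(x₂).
  p_A = [(1/(1.3·√(2π)))·exp(−(14.9−13.0)²/(2·1.3²)) = 0.306879·exp(-1.06805) = 0.105468] × [0.0355041] = 0.00374454
  p_B = [(1/(0.5·√(2π)))·exp(−(14.9−14.9)²/(2·0.5²)) = 0.797885·exp(-0.00000) = 0.797885] × [0.221842] = 0.177004
  p_C = [(1/(0.8·√(2π)))·exp(−(14.9−15.7)²/(2·0.8²)) = 0.498678·exp(-0.50000) = 0.302463] × [0.498678] = 0.150832
  p_D = [(1/(1.2·√(2π)))·exp(−(14.9−15.8)²/(2·1.2²)) = 0.332452·exp(-0.28125) = 0.250948] × [0.3313] = 0.0831389
Prior × likelihood for each component:
  π_A·p_A = 0.21 × 0.00374454 = 0.000786352
  π_B·p_B = 0.32 × 0.177004 = 0.0566413
  π_C·p_C = 0.07 × 0.150832 = 0.0105582
  π_D·p_D = 0.40 × 0.0831389 = 0.0332556
Denominator: 0.000786352 + 0.0566413 + 0.0105582 + 0.0332556 = 0.101241
P(Setting B | x) = 0.0566413 / 0.101241 ≈ 0.5595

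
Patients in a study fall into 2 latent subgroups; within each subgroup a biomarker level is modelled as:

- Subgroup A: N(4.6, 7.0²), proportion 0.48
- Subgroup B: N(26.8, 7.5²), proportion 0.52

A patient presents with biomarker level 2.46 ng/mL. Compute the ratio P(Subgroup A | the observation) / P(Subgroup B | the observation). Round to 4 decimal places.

Since P(k|x) ∝ π_k f_k(x), the posterior odds are π_i f_i(x) / (π_j f_j(x)).
Evaluate each component's likelihood at the observed value:
  f_A = (1/(7.0·√(2π)))·exp(−(2.46−4.6)²/(2·7.0²)) = 0.056992·exp(-0.04673) = 0.0543898
  f_B = (1/(7.5·√(2π)))·exp(−(2.46−26.8)²/(2·7.5²)) = 0.053192·exp(-5.26609) = 0.000274671
Posterior odds = (π_A·f_A) / (π_B·f_B) = (0.48·0.0543898) / (0.52·0.000274671) = 0.0261071 / 0.000142829 ≈ 182.7856

182.7856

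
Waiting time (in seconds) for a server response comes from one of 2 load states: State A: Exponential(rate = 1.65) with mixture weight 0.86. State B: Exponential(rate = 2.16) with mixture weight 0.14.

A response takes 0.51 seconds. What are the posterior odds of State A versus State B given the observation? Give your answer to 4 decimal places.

Only the two components matter; the odds are (P(Z=i) f_i(x)) / (P(Z=j) f_j(x)).
Exponential densities:
  f_A = 1.65·e^(−1.65·0.51) = 1.65·e^(−0.8415) = 0.711255
  f_B = 2.16·e^(−2.16·0.51) = 2.16·e^(−1.1016) = 0.717852
0.611679 / 0.100499 ≈ 6.0864

6.0864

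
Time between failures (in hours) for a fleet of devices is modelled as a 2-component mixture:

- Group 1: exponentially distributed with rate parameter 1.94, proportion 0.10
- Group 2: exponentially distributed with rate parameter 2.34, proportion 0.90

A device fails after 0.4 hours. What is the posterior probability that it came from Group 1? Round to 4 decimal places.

0.0976

By Bayes' theorem, P(k | x) = w_k f_k(x) / Σ_j w_j f_j(x).
Exponential densities:
  L_1 = 0.892872
  L_2 = 0.917733
Multiply by the mixture weights:
  w_1·L_1 = 0.10 × 0.892872 = 0.0892872
  w_2·L_2 = 0.90 × 0.917733 = 0.825959
Marginal: 0.0892872 + 0.825959 = 0.915247
P(Group 1 | data) ≈ 0.0976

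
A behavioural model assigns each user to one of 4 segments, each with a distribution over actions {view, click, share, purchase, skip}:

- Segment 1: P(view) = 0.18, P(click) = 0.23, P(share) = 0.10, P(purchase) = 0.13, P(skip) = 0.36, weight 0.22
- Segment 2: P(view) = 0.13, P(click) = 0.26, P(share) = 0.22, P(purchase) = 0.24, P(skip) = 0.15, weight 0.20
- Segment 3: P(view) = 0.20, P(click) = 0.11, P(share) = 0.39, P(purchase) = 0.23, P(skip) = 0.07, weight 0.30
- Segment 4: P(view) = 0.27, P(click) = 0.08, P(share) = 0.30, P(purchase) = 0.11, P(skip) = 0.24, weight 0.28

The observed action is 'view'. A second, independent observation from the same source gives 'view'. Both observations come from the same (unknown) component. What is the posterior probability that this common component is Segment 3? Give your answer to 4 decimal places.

By Bayes' theorem, P(k | x) = π_k f_k(x) / Σ_j π_j f_j(x).
Since both observations come from the same component, the likelihood for component k is f_k(x₁)·f_k(x₂).
  f_1 = [P(view | comp) = 0.18] × [0.18] = 0.0324
  f_2 = [P(view | comp) = 0.13] × [0.13] = 0.0169
  f_3 = [P(view | comp) = 0.20] × [0.2] = 0.04
  f_4 = [P(view | comp) = 0.27] × [0.27] = 0.0729
Unnormalised posteriors:
  π_1·f_1 = 0.22 × 0.0324 = 0.007128
  π_2·f_2 = 0.20 × 0.0169 = 0.00338
  π_3·f_3 = 0.30 × 0.04 = 0.012
  π_4·f_4 = 0.28 × 0.0729 = 0.020412
Evidence: 0.007128 + 0.00338 + 0.012 + 0.020412 = 0.04292
P(Segment 3 | x₁, x₂) = 0.012 / 0.04292 ≈ 0.2796

0.2796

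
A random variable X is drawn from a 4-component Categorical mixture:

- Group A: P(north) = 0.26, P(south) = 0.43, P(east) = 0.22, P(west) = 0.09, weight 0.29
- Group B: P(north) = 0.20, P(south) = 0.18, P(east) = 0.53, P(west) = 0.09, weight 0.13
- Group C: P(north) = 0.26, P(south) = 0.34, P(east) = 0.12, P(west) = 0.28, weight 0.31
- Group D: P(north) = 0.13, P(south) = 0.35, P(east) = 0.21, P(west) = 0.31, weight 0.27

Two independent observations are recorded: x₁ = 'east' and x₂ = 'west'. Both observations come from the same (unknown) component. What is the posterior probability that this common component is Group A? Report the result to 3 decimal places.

0.144

By Bayes' theorem, P(k | x) = π_k f_k(x) / Σ_j π_j f_j(x).
Since both observations come from the same component, the likelihood for component k is f_k(x₁)·f_k(x₂).
  L_A = [0.22] × [0.09] = 0.0198
  L_B = [0.53] × [0.09] = 0.0477
  L_C = [0.12] × [0.28] = 0.0336
  L_D = [0.21] × [0.31] = 0.0651
Weight by the priors:
  π_A·L_A = 0.29 × 0.0198 = 0.005742
  π_B·L_B = 0.13 × 0.0477 = 0.006201
  π_C·L_C = 0.31 × 0.0336 = 0.010416
  π_D·L_D = 0.27 × 0.0651 = 0.017577
Normaliser: 0.005742 + 0.006201 + 0.010416 + 0.017577 = 0.039936
Responsibility of Group A: 0.005742 / 0.039936 ≈ 0.144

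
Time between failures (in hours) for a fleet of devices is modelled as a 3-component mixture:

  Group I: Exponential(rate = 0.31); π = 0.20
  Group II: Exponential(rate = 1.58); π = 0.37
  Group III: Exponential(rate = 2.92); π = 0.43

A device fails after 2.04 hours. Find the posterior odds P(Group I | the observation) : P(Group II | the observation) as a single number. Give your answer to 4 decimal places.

1.4148

Since P(k|x) ∝ π_k f_k(x), the posterior odds are π_i f_i(x) / (π_j f_j(x)).
Exponential densities:
  L_I = 0.164708
  L_II = 0.0629273
  L_III = 0.00755749
Odds = (0.20/0.37) × (0.164708/0.0629273) = 0.540541 × 2.61743 ≈ 1.4148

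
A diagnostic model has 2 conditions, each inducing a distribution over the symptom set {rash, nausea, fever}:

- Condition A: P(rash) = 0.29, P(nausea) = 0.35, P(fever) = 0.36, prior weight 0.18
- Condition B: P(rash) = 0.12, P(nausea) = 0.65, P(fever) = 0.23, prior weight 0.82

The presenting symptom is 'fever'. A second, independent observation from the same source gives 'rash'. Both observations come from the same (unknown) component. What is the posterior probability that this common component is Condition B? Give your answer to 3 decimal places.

0.546

P(component k | x) = P(Z=k)·f_k(x) / marginal(x), where marginal(x) = Σ_j P(Z=j)·f_j(x).
Since both observations come from the same component, the likelihood for component k is f_k(x₁)·f_k(x₂).
  p_A = [0.36] × [0.29] = 0.1044
  p_B = [0.23] × [0.12] = 0.0276
Weight by the priors:
  P(Z=A)·p_A = 0.18 × 0.1044 = 0.018792
  P(Z=B)·p_B = 0.82 × 0.0276 = 0.022632
Evidence: 0.018792 + 0.022632 = 0.041424
P(Condition B | x) = 0.022632 / 0.041424 ≈ 0.546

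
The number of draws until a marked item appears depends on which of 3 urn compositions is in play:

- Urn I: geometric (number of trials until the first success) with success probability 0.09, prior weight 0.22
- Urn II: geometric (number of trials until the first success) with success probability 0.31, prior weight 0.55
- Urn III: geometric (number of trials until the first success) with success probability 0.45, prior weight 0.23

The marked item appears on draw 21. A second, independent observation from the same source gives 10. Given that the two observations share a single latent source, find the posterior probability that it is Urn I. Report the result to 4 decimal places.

The responsibility of component k is P(Z=k) f_k(x) divided by Σ_j P(Z=j) f_j(x).
Since both observations come from the same component, the likelihood for component k is f_k(x₁)·f_k(x₂).
  f_I = [0.013648] × [0.0385137] = 0.000525636
  f_II = [0.0001855] × [0.0109901] = 2.03867e-06
  f_III = [2.88713e-06] × [0.00207241] = 5.98333e-09
Prior × likelihood for each component:
  P(Z=I)·f_I = 0.22 × 0.000525636 = 0.00011564
  P(Z=II)·f_II = 0.55 × 2.03867e-06 = 1.12127e-06
  P(Z=III)·f_III = 0.23 × 5.98333e-09 = 1.37617e-09
Evidence: 0.00011564 + 1.12127e-06 + 1.37617e-09 = 0.000116763
So the posterior for Urn I is 0.00011564 / 0.000116763 ≈ 0.9904.

0.9904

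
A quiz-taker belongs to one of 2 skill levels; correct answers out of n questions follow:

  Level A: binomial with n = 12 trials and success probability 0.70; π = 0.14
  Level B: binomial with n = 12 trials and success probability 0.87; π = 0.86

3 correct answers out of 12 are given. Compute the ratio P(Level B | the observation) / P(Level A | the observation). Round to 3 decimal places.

0.006

Only the two components matter; the odds are (w_i f_i(x)) / (w_j f_j(x)).
Component likelihoods at x = 3 correct answers out of 12:
  p_A = C(12,3)·0.70^3·0.30^9 = 220·0.343·1.9683e-05 = 0.00148528
  p_B = C(12,3)·0.87^3·0.13^9 = 220·0.658503·1.06045e-08 = 1.53628e-06
Posterior odds = (w_B·p_B) / (w_A·p_A) = (0.86·1.53628e-06) / (0.14·0.00148528) = 1.3212e-06 / 0.000207939 ≈ 0.006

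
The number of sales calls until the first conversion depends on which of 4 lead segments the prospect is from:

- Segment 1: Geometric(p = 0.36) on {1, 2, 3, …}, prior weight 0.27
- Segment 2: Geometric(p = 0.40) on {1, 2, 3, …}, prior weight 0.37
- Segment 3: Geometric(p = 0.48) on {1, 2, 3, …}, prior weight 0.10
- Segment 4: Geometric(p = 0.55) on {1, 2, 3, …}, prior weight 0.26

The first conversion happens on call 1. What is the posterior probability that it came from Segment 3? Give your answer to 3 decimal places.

0.110

By Bayes' theorem, P(k | x) = P(Z=k) f_k(x) / Σ_j P(Z=j) f_j(x).
Geometric probabilities:
  f_1 = 0.36·(1−0.36)^0 = 0.36·1 = 0.36
  f_2 = 0.40·(1−0.40)^0 = 0.40·1 = 0.4
  f_3 = 0.48·(1−0.48)^0 = 0.48·1 = 0.48
  f_4 = 0.55·(1−0.55)^0 = 0.55·1 = 0.55
Prior × likelihood for each component:
  P(Z=1)·f_1 = 0.27 × 0.36 = 0.0972
  P(Z=2)·f_2 = 0.37 × 0.4 = 0.148
  P(Z=3)·f_3 = 0.10 × 0.48 = 0.048
  P(Z=4)·f_4 = 0.26 × 0.55 = 0.143
Evidence: 0.0972 + 0.148 + 0.048 + 0.143 = 0.4362
Responsibility of Segment 3: 0.048 / 0.4362 ≈ 0.110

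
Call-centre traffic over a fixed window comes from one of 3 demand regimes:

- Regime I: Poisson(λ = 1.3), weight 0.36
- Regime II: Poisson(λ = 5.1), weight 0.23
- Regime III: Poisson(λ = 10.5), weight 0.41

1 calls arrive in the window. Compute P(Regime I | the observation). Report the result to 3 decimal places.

By Bayes' theorem, P(k | x) = w_k f_k(x) / Σ_j w_j f_j(x).
Evaluate each component's likelihood at the observed value:
  p_I = e^(−1.3)·1.3^1/1! = 0.354291
  p_II = e^(−5.1)·5.1^1/1! = 0.0310934
  p_III = e^(−10.5)·10.5^1/1! = 0.000289133
Prior × likelihood for each component:
  w_I·p_I = 0.36 × 0.354291 = 0.127545
  w_II·p_II = 0.23 × 0.0310934 = 0.00715148
  w_III·p_III = 0.41 × 0.000289133 = 0.000118544
Evidence: 0.127545 + 0.00715148 + 0.000118544 = 0.134815
So the posterior for Regime I is 0.127545 / 0.134815 ≈ 0.946.

0.946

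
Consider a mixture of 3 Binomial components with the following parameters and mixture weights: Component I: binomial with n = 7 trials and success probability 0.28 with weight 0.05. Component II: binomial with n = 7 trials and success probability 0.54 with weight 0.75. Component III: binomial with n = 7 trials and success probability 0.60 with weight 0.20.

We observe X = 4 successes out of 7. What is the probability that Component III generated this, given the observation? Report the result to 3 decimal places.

0.208

P(component k | x) = w_k·f_k(x) / marginal(x), where marginal(x) = Σ_j w_j·f_j(x).
Evaluate each component's likelihood at the observed value:
  L_I = C(7,4)·0.28^4·0.72^3 = 35·0.00614656·0.373248 = 0.0802967
  L_II = C(7,4)·0.54^4·0.46^3 = 35·0.0850306·0.097336 = 0.289679
  L_III = C(7,4)·0.60^4·0.40^3 = 35·0.1296·0.064 = 0.290304
Prior × likelihood for each component:
  w_I·L_I = 0.05 × 0.0802967 = 0.00401483
  w_II·L_II = 0.75 × 0.289679 = 0.217259
  w_III·L_III = 0.20 × 0.290304 = 0.0580608
Denominator: 0.00401483 + 0.217259 + 0.0580608 = 0.279335
So the posterior for Component III is 0.0580608 / 0.279335 ≈ 0.208.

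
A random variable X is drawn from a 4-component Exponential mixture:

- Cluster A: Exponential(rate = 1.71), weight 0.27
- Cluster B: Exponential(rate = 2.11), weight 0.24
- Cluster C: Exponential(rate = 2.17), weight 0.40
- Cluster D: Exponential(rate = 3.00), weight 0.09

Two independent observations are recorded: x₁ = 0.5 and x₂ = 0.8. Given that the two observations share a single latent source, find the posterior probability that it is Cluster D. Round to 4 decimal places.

0.0580

The responsibility of component k is w_k f_k(x) divided by Σ_j w_j f_j(x).
Since both observations come from the same component, the likelihood for component k is f_k(x₁)·f_k(x₂).
  L_A = [1.71·e^(−1.71·0.5) = 1.71·e^(−0.8550) = 0.727234] × [0.435393] = 0.316633
  L_B = [2.11·e^(−2.11·0.5) = 2.11·e^(−1.0550) = 0.734686] × [0.390116] = 0.286613
  L_C = [2.17·e^(−2.17·0.5) = 2.17·e^(−1.0850) = 0.733247] × [0.382406] = 0.280398
  L_D = [3.00·e^(−3.00·0.5) = 3.00·e^(−1.5000) = 0.66939] × [0.272154] = 0.182177
Prior × likelihood for each component:
  w_A·L_A = 0.27 × 0.316633 = 0.0854908
  w_B·L_B = 0.24 × 0.286613 = 0.068787
  w_C·L_C = 0.40 × 0.280398 = 0.112159
  w_D·L_D = 0.09 × 0.182177 = 0.0163959
Denominator: 0.0854908 + 0.068787 + 0.112159 + 0.0163959 = 0.282833
Responsibility of Cluster D: 0.0163959 / 0.282833 ≈ 0.0580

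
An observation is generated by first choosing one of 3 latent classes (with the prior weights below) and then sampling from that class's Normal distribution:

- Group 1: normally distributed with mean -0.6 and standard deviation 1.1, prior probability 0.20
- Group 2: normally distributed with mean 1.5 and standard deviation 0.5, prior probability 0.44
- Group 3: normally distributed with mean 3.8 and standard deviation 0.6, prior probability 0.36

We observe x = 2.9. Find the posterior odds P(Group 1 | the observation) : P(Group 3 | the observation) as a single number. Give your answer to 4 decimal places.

Only the two components matter; the odds are (P(Z=i) f_i(x)) / (P(Z=j) f_j(x)).
Normal densities:
  L_1 = (1/(1.1·√(2π)))·exp(−(2.9−-0.6)²/(2·1.1²)) = 0.362675·exp(-5.06198) = 0.00229681
  L_2 = (1/(0.5·√(2π)))·exp(−(2.9−1.5)²/(2·0.5²)) = 0.797885·exp(-3.92000) = 0.0158309
  L_3 = (1/(0.6·√(2π)))·exp(−(2.9−3.8)²/(2·0.6²)) = 0.664904·exp(-1.12500) = 0.215863
Posterior odds = (P(Z=1)·L_1) / (P(Z=3)·L_3) = (0.20·0.00229681) / (0.36·0.215863) = 0.000459363 / 0.0777106 ≈ 0.0059

0.0059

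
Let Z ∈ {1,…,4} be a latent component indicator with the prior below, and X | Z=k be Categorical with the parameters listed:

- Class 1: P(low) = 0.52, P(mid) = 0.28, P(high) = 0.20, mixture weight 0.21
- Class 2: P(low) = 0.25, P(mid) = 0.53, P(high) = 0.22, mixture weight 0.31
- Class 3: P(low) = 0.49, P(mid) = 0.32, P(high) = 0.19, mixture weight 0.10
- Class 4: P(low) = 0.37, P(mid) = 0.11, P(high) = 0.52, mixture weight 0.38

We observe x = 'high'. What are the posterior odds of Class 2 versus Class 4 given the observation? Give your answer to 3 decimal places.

The posterior odds equal the prior odds times the likelihood ratio: (π_i/π_j)·(f_i(x)/f_j(x)).
Evaluate each component's likelihood at the observed value:
  p_1 = P(high | comp) = 0.20
  p_2 = P(high | comp) = 0.22
  p_3 = P(high | comp) = 0.19
  p_4 = P(high | comp) = 0.52
Posterior odds = (π_2·p_2) / (π_4·p_4) = (0.31·0.22) / (0.38·0.52) = 0.0682 / 0.1976 ≈ 0.345

0.345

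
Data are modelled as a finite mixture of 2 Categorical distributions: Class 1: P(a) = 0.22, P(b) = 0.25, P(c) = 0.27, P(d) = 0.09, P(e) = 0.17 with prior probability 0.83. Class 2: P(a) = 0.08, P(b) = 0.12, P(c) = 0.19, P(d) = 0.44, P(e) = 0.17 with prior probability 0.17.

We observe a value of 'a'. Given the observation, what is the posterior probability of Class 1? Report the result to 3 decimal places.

Apply Bayes' rule: the posterior for each component is proportional to its prior times its likelihood at x.
Categorical probabilities:
  p_1 = P(a | comp) = 0.22
  p_2 = P(a | comp) = 0.08
Multiply by the mixture weights:
  π_1·p_1 = 0.83 × 0.22 = 0.1826
  π_2·p_2 = 0.17 × 0.08 = 0.0136
Sum: 0.1826 + 0.0136 = 0.1962
P(Class 1 | data) = 0.1826 / 0.1962 ≈ 0.931

0.931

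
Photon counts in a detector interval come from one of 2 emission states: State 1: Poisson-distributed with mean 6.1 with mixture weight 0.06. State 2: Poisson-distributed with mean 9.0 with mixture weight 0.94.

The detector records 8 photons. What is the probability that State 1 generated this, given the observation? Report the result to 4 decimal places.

Posterior ∝ prior × likelihood, so P(k | x) ∝ π_k f_k(x); normalise over all components.
Component likelihoods at x = 8 photons:
  p_1 = 0.10664
  p_2 = 0.131756
Unnormalised posteriors:
  π_1·p_1 = 0.06 × 0.10664 = 0.00639842
  π_2·p_2 = 0.94 × 0.131756 = 0.12385
Denominator: 0.00639842 + 0.12385 = 0.130249
P(State 1 | 8 photons) = 0.00639842 / 0.130249 ≈ 0.0491

0.0491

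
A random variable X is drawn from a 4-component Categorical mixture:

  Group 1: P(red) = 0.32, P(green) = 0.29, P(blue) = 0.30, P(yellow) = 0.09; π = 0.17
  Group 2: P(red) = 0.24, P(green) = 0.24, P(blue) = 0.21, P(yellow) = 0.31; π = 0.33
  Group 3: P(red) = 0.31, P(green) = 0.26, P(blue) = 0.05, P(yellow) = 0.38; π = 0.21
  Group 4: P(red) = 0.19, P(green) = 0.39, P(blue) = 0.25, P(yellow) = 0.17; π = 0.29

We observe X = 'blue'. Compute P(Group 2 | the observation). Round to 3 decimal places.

The responsibility of component k is π_k f_k(x) divided by Σ_j π_j f_j(x).
Component likelihoods at x = 'blue':
  L_1 = 0.3
  L_2 = 0.21
  L_3 = 0.05
  L_4 = 0.25
Unnormalised posteriors:
  π_1·L_1 = 0.17 × 0.3 = 0.051
  π_2·L_2 = 0.33 × 0.21 = 0.0693
  π_3·L_3 = 0.21 × 0.05 = 0.0105
  π_4·L_4 = 0.29 × 0.25 = 0.0725
Sum: 0.051 + 0.0693 + 0.0105 + 0.0725 = 0.2033
P(Group 2 | the observation) ≈ 0.341

0.341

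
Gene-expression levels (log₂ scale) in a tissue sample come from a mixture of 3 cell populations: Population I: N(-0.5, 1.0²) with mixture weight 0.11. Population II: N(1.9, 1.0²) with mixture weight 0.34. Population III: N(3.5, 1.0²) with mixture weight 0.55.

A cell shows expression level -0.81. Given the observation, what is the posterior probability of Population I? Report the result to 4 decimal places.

0.9234

The responsibility of component k is π_k f_k(x) divided by Σ_j π_j f_j(x).
Normal densities:
  L_I = 0.380226
  L_II = 0.0101428
  L_III = 3.69115e-05
Prior × likelihood for each component:
  π_I·L_I = 0.11 × 0.380226 = 0.0418249
  π_II·L_II = 0.34 × 0.0101428 = 0.00344856
  π_III·L_III = 0.55 × 3.69115e-05 = 2.03013e-05
Evidence: 0.0418249 + 0.00344856 + 2.03013e-05 = 0.0452938
P(Population I | -0.81) ≈ 0.9234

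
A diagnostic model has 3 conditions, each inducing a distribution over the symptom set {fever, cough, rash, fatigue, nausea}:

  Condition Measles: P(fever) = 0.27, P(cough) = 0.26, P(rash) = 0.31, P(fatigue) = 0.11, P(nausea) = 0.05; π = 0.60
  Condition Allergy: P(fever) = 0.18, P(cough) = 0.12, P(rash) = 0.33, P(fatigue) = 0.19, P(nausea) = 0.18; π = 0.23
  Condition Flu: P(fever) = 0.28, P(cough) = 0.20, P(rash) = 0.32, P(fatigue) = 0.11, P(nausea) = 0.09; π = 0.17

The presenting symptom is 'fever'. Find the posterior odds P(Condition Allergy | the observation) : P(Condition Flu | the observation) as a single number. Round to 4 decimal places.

0.8697

Only the two components matter; the odds are (w_i f_i(x)) / (w_j f_j(x)).
Categorical probabilities:
  L_Measles = P(fever | comp) = 0.27
  L_Allergy = P(fever | comp) = 0.18
  L_Flu = P(fever | comp) = 0.28
Posterior odds = (w_Allergy·L_Allergy) / (w_Flu·L_Flu) = (0.23·0.18) / (0.17·0.28) = 0.0414 / 0.0476 ≈ 0.8697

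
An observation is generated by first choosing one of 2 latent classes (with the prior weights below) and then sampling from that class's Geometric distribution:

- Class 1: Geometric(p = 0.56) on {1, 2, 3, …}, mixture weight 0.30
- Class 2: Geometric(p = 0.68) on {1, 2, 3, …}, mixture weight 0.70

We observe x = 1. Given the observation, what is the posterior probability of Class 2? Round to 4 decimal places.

0.7391

By Bayes' theorem, P(k | x) = w_k f_k(x) / Σ_j w_j f_j(x).
Evaluate each component's likelihood at the observed value:
  f_1 = 0.56·(1−0.56)^0 = 0.56·1 = 0.56
  f_2 = 0.68·(1−0.68)^0 = 0.68·1 = 0.68
Prior × likelihood for each component:
  w_1·f_1 = 0.30 × 0.56 = 0.168
  w_2·f_2 = 0.70 × 0.68 = 0.476
Sum: 0.168 + 0.476 = 0.644
P(Class 2 | x) ≈ 0.7391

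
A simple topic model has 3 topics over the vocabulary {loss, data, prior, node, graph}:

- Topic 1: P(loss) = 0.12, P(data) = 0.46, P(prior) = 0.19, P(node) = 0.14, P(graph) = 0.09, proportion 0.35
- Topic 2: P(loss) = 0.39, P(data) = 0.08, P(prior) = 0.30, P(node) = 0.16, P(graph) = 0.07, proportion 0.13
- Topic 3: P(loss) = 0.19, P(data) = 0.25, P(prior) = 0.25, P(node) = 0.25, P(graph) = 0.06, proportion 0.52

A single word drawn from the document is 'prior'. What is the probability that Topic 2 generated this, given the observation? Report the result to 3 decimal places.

Posterior ∝ prior × likelihood, so P(k | x) ∝ P(Z=k) f_k(x); normalise over all components.
Categorical probabilities:
  L_1 = P(prior | comp) = 0.19
  L_2 = P(prior | comp) = 0.30
  L_3 = P(prior | comp) = 0.25
Prior × likelihood for each component:
  P(Z=1)·L_1 = 0.35 × 0.19 = 0.0665
  P(Z=2)·L_2 = 0.13 × 0.3 = 0.039
  P(Z=3)·L_3 = 0.52 × 0.25 = 0.13
Denominator: 0.0665 + 0.039 + 0.13 = 0.2355
Responsibility of Topic 2: 0.039 / 0.2355 ≈ 0.166

0.166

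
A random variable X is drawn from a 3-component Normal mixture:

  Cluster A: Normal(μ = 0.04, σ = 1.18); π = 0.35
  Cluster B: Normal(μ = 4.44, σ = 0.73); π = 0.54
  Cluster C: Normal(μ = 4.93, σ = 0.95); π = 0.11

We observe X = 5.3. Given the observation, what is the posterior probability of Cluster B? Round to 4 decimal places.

P(component k | x) = π_k·f_k(x) / marginal(x), where marginal(x) = Σ_j π_j·f_j(x).
Evaluate each component's likelihood at the observed value:
  f_A = (1/(1.18·√(2π)))·exp(−(5.3−0.04)²/(2·1.18²)) = 0.338087·exp(-9.93522) = 1.63763e-05
  f_B = (1/(0.73·√(2π)))·exp(−(5.3−4.44)²/(2·0.73²)) = 0.546496·exp(-0.69394) = 0.273032
  f_C = (1/(0.95·√(2π)))·exp(−(5.3−4.93)²/(2·0.95²)) = 0.419939·exp(-0.07584) = 0.389267
Prior × likelihood for each component:
  π_A·f_A = 0.35 × 1.63763e-05 = 5.73172e-06
  π_B·f_B = 0.54 × 0.273032 = 0.147437
  π_C·f_C = 0.11 × 0.389267 = 0.0428194
Evidence: 5.73172e-06 + 0.147437 + 0.0428194 = 0.190262
P(Cluster B | 5.3) ≈ 0.7749

0.7749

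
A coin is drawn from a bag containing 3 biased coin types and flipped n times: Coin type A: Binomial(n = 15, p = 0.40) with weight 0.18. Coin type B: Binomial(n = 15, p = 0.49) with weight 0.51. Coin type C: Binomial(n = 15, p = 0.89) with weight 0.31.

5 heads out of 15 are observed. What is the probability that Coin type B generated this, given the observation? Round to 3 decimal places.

0.606

By Bayes' theorem, P(k | x) = π_k f_k(x) / Σ_j π_j f_j(x).
Evaluate each component's likelihood at the observed value:
  p_A = C(15,5)·0.40^5·0.60^10 = 3003·0.01024·0.00604662 = 0.185938
  p_B = C(15,5)·0.49^5·0.51^10 = 3003·0.0282475·0.00119042 = 0.10098
  p_C = C(15,5)·0.89^5·0.11^10 = 3003·0.558406·2.59374e-10 = 4.34943e-07
Unnormalised posteriors:
  π_A·p_A = 0.18 × 0.185938 = 0.0334688
  π_B·p_B = 0.51 × 0.10098 = 0.0515001
  π_C·p_C = 0.31 × 4.34943e-07 = 1.34832e-07
Normaliser: 0.0334688 + 0.0515001 + 1.34832e-07 = 0.084969
P(Coin type B | data) ≈ 0.606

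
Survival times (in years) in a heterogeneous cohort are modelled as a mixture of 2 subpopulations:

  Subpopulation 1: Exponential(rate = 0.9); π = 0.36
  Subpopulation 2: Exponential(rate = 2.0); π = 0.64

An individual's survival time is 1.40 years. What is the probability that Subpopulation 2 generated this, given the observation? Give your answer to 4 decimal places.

Apply Bayes' rule: the posterior for each component is proportional to its prior times its likelihood at x.
Component likelihoods at x = 1.40 years:
  f_1 = 0.9·e^(−0.9·1.40) = 0.9·e^(−1.2600) = 0.255289
  f_2 = 2.0·e^(−2.0·1.40) = 2.0·e^(−2.8000) = 0.12162
Unnormalised posteriors:
  π_1·f_1 = 0.36 × 0.255289 = 0.0919039
  π_2·f_2 = 0.64 × 0.12162 = 0.0778369
Marginal: 0.0919039 + 0.0778369 = 0.169741
So the posterior for Subpopulation 2 is 0.0778369 / 0.169741 ≈ 0.4586.

0.4586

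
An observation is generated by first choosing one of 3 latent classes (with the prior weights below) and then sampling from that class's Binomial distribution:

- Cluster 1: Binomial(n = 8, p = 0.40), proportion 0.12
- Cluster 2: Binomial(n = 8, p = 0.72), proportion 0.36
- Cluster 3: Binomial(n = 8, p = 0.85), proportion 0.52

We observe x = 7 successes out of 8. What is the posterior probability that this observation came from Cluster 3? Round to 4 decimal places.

By Bayes' theorem, P(k | x) = π_k f_k(x) / Σ_j π_j f_j(x).
Evaluate each component's likelihood at the observed value:
  p_1 = C(8,7)·0.40^7·0.60^1 = 8·0.0016384·0.6 = 0.00786432
  p_2 = C(8,7)·0.72^7·0.28^1 = 8·0.100306·0.28 = 0.224686
  p_3 = C(8,7)·0.85^7·0.15^1 = 8·0.320577·0.15 = 0.384693
Multiply by the mixture weights:
  π_1·p_1 = 0.12 × 0.00786432 = 0.000943718
  π_2·p_2 = 0.36 × 0.224686 = 0.0808869
  π_3·p_3 = 0.52 × 0.384693 = 0.20004
Denominator: 0.000943718 + 0.0808869 + 0.20004 = 0.281871
So the posterior for Cluster 3 is 0.20004 / 0.281871 ≈ 0.7097.

0.7097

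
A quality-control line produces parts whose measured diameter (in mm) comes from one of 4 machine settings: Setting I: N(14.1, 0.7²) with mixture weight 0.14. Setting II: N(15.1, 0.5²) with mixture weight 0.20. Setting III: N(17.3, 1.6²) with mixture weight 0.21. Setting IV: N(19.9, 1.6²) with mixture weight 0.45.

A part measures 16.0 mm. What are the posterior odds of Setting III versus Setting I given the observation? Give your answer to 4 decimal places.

18.7723

Posterior odds = (π_i f_i(x)) / (π_j f_j(x)); the normalising sum cancels.
Component likelihoods at x = 16.0 mm:
  f_I = 0.0143223
  f_II = 0.1579
  f_III = 0.179242
  f_IV = 0.0127829
Posterior odds = (π_III·f_III) / (π_I·f_I) = (0.21·0.179242) / (0.14·0.0143223) = 0.0376408 / 0.00200512 ≈ 18.7723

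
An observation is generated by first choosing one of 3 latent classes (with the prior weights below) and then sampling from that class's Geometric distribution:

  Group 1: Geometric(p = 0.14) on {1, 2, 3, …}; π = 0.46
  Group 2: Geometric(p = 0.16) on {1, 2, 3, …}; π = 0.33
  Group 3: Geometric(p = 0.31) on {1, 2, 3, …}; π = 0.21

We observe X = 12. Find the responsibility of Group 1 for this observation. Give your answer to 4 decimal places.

Apply Bayes' rule: the posterior for each component is proportional to its prior times its likelihood at x.
Component likelihoods at x = 12:
  L_1 = 0.0266447
  L_2 = 0.0235067
  L_3 = 0.00523241
Multiply by the mixture weights:
  π_1·L_1 = 0.46 × 0.0266447 = 0.0122566
  π_2·L_2 = 0.33 × 0.0235067 = 0.00775722
  π_3·L_3 = 0.21 × 0.00523241 = 0.00109881
Marginal: 0.0122566 + 0.00775722 + 0.00109881 = 0.0211126
So the posterior for Group 1 is 0.0122566 / 0.0211126 ≈ 0.5805.

0.5805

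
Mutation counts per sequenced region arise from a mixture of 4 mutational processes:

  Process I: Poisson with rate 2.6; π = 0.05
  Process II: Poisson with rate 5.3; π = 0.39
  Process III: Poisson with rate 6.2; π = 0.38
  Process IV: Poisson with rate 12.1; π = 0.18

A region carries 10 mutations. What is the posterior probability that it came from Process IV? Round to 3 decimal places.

Posterior ∝ prior × likelihood, so P(k | x) ∝ P(Z=k) f_k(x); normalise over all components.
Poisson probabilities:
  L_I = e^(−2.6)·2.6^10/10! = 0.000288938
  L_II = e^(−5.3)·5.3^10/10! = 0.0240566
  L_III = e^(−6.2)·6.2^10/10! = 0.0469384
  L_IV = e^(−12.1)·12.1^10/10! = 0.103069
Weight by the priors:
  P(Z=I)·L_I = 0.05 × 0.000288938 = 1.44469e-05
  P(Z=II)·L_II = 0.39 × 0.0240566 = 0.00938209
  P(Z=III)·L_III = 0.38 × 0.0469384 = 0.0178366
  P(Z=IV)·L_IV = 0.18 × 0.103069 = 0.0185524
Normaliser: 1.44469e-05 + 0.00938209 + 0.0178366 + 0.0185524 = 0.0457855
So the posterior for Process IV is 0.0185524 / 0.0457855 ≈ 0.405.

0.405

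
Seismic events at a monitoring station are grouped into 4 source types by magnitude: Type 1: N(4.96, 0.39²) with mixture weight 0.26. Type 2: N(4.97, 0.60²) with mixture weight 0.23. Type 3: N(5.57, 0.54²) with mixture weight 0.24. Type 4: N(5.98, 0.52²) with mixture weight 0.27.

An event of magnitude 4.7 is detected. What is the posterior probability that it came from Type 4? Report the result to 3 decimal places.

0.024

Apply Bayes' rule: the posterior for each component is proportional to its prior times its likelihood at x.
Normal densities:
  L_1 = 0.819097
  L_2 = 0.600878
  L_3 = 0.201777
  L_4 = 0.037083
Multiply by the mixture weights:
  P(Z=1)·L_1 = 0.26 × 0.819097 = 0.212965
  P(Z=2)·L_2 = 0.23 × 0.600878 = 0.138202
  P(Z=3)·L_3 = 0.24 × 0.201777 = 0.0484265
  P(Z=4)·L_4 = 0.27 × 0.037083 = 0.0100124
Sum: 0.212965 + 0.138202 + 0.0484265 + 0.0100124 = 0.409606
Responsibility of Type 4: 0.0100124 / 0.409606 ≈ 0.024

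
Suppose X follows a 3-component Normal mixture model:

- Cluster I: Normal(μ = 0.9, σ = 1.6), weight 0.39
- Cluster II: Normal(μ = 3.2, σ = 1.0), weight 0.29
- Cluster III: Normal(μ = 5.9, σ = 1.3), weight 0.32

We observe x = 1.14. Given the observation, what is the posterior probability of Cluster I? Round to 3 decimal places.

0.873

The responsibility of component k is π_k f_k(x) divided by Σ_j π_j f_j(x).
Evaluate each component's likelihood at the observed value:
  f_I = (1/(1.6·√(2π)))·exp(−(1.14−0.9)²/(2·1.6²)) = 0.249339·exp(-0.01125) = 0.24655
  f_II = (1/(1.0·√(2π)))·exp(−(1.14−3.2)²/(2·1.0²)) = 0.398942·exp(-2.12180) = 0.0477996
  f_III = (1/(1.3·√(2π)))·exp(−(1.14−5.9)²/(2·1.3²)) = 0.306879·exp(-6.70343) = 0.000376446
Multiply by the mixture weights:
  π_I·f_I = 0.39 × 0.24655 = 0.0961543
  π_II·f_II = 0.29 × 0.0477996 = 0.0138619
  π_III·f_III = 0.32 × 0.000376446 = 0.000120463
Denominator: 0.0961543 + 0.0138619 + 0.000120463 = 0.110137
P(Cluster I | 1.14) ≈ 0.873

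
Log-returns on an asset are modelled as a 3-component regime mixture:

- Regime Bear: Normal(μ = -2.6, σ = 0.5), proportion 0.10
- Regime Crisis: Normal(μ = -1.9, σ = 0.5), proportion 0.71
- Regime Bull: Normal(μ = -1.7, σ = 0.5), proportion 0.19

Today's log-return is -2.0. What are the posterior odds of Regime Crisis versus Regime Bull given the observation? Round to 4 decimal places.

Since P(k|x) ∝ P(Z=k) f_k(x), the posterior odds are P(Z=i) f_i(x) / (P(Z=j) f_j(x)).
Normal densities:
  f_Bear = 0.388372
  f_Crisis = 0.782085
  f_Bull = 0.666449
0.555281 / 0.126625 ≈ 4.3852

4.3852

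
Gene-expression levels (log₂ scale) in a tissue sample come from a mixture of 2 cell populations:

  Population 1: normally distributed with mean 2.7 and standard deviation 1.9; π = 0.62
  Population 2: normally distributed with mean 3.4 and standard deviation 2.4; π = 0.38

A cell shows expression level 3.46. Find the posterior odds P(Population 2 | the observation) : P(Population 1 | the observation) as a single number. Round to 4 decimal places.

0.5255

Since P(k|x) ∝ π_k f_k(x), the posterior odds are π_i f_i(x) / (π_j f_j(x)).
Component likelihoods at x = 3.46:
  f_1 = (1/(1.9·√(2π)))·exp(−(3.46−2.7)²/(2·1.9²)) = 0.209970·exp(-0.08000) = 0.193826
  f_2 = (1/(2.4·√(2π)))·exp(−(3.46−3.4)²/(2·2.4²)) = 0.166226·exp(-0.00031) = 0.166174
Posterior odds = (π_2·f_2) / (π_1·f_1) = (0.38·0.166174) / (0.62·0.193826) = 0.0631461 / 0.120172 ≈ 0.5255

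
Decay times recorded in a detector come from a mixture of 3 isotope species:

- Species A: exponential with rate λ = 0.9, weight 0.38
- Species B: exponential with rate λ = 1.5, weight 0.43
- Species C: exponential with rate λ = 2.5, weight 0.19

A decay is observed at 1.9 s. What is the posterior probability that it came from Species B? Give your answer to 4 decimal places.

0.3613

Apply Bayes' rule: the posterior for each component is proportional to its prior times its likelihood at x.
Evaluate each component's likelihood at the observed value:
  p_A = 0.162779
  p_B = 0.0867665
  p_C = 0.0216292
Prior × likelihood for each component:
  w_A·p_A = 0.38 × 0.162779 = 0.0618561
  w_B·p_B = 0.43 × 0.0867665 = 0.0373096
  w_C·p_C = 0.19 × 0.0216292 = 0.00410956
Normaliser: 0.0618561 + 0.0373096 + 0.00410956 = 0.103275
Responsibility of Species B: 0.0373096 / 0.103275 ≈ 0.3613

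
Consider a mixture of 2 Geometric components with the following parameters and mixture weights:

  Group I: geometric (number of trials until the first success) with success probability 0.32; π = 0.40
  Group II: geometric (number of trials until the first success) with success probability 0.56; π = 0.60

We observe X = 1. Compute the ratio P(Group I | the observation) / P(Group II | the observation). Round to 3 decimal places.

Only the two components matter; the odds are (w_i f_i(x)) / (w_j f_j(x)).
Geometric probabilities:
  p_I = 0.32·(1−0.32)^0 = 0.32·1 = 0.32
  p_II = 0.56·(1−0.56)^0 = 0.56·1 = 0.56
Posterior odds = (w_I·p_I) / (w_II·p_II) = (0.40·0.32) / (0.60·0.56) = 0.128 / 0.336 ≈ 0.381

0.381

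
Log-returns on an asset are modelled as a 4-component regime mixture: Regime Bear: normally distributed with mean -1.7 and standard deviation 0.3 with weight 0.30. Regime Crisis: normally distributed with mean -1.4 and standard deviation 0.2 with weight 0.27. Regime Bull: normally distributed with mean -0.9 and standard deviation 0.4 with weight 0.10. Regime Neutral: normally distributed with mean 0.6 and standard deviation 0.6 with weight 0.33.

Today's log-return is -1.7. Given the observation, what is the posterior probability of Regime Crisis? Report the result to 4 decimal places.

0.2977

Apply Bayes' rule: the posterior for each component is proportional to its prior times its likelihood at x.
Evaluate each component's likelihood at the observed value:
  L_Bear = (1/(0.3·√(2π)))·exp(−(-1.7−-1.7)²/(2·0.3²)) = 1.329808·exp(-0.00000) = 1.32981
  L_Crisis = (1/(0.2·√(2π)))·exp(−(-1.7−-1.4)²/(2·0.2²)) = 1.994711·exp(-1.12500) = 0.647588
  L_Bull = (1/(0.4·√(2π)))·exp(−(-1.7−-0.9)²/(2·0.4²)) = 0.997356·exp(-2.00000) = 0.134977
  L_Neutral = (1/(0.6·√(2π)))·exp(−(-1.7−0.6)²/(2·0.6²)) = 0.664904·exp(-7.34722) = 0.000428451
Multiply by the mixture weights:
  π_Bear·L_Bear = 0.30 × 1.32981 = 0.398942
  π_Crisis·L_Crisis = 0.27 × 0.647588 = 0.174849
  π_Bull·L_Bull = 0.10 × 0.134977 = 0.0134977
  π_Neutral·L_Neutral = 0.33 × 0.000428451 = 0.000141389
Evidence: 0.398942 + 0.174849 + 0.0134977 + 0.000141389 = 0.58743
P(Regime Crisis | x) = 0.174849 / 0.58743 ≈ 0.2977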